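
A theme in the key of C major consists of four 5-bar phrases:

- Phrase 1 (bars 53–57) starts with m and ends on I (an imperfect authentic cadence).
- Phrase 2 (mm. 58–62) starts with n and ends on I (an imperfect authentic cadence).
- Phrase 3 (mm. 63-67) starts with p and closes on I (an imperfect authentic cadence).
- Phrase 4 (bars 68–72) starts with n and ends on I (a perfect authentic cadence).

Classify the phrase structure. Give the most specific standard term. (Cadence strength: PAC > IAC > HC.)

Four phrases in two halves: the first half (mm. 53–62) ends with an imperfect authentic cadence, the second (measures 63-72) with a perfect authentic cadence — a large antecedent–consequent pair, i.e. a double period.
Phrase 3 begins with different material from phrase 1, making it contrasting.

contrasting double period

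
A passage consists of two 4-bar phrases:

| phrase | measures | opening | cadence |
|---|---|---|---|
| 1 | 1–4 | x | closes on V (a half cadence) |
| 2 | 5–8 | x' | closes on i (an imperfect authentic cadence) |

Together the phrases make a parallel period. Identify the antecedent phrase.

phrase 1

The phrase ending with the weaker cadence (half cadence) is the antecedent; the one ending more conclusively (imperfect authentic cadence) is the consequent. The antecedent is phrase 1.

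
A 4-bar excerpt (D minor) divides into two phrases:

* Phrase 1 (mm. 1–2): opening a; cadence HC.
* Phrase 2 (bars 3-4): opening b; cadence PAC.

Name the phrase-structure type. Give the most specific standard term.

Phrase 1 ends with a half cadence (weaker) and phrase 2 with a perfect authentic cadence (stronger): antecedent + consequent = a period.
The two phrases open with different material (a / b), so the period is contrasting.

contrasting period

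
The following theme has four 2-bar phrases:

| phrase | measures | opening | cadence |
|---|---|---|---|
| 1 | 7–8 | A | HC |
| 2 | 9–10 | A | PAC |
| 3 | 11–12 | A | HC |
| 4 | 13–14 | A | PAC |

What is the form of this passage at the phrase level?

repeated period

The cadence pattern HC–PAC–HC–PAC is weak–strong twice, and phrases 3–4 restate phrases 1–2: a period heard twice, not a double period (which would end weakly at phrase 2).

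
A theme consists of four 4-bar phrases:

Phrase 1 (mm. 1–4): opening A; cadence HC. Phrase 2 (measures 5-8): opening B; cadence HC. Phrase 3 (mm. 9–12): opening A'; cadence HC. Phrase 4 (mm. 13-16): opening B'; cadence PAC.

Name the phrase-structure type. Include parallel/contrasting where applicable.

parallel double period

Four phrases in two halves: the first half (mm. 1-8) ends with a half cadence, the second (mm. 9-16) with a perfect authentic cadence — a large antecedent–consequent pair, i.e. a double period.
Phrase 3 begins with the same material as phrase 1, making it parallel.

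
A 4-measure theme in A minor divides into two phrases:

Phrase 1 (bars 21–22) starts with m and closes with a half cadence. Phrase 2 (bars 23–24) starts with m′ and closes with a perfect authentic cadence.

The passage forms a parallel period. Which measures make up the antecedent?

measures 21–22

The phrase ending with the weaker cadence (half cadence) is the antecedent; the one ending more conclusively (perfect authentic cadence) is the consequent. The antecedent is measures 21–22.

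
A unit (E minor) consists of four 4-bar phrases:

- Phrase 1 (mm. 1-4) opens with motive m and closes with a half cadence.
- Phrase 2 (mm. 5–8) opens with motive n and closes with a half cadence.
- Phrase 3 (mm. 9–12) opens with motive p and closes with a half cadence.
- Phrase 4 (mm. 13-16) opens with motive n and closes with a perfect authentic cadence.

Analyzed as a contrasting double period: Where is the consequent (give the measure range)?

In a double period the four phrases pair into a large antecedent (phrases 1–2, ending half cadence) and a large consequent (phrases 3–4, ending perfect authentic cadence). The consequent spans measures 9–16.

measures 9–16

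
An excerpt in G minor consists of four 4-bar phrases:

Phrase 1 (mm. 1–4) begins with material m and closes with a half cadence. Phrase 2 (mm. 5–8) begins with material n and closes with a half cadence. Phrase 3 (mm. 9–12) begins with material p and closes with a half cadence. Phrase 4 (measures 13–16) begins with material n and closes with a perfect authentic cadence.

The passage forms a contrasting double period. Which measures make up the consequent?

In a double period the four phrases pair into a large antecedent (phrases 1–2, ending half cadence) and a large consequent (phrases 3–4, ending perfect authentic cadence). The consequent spans mm. 9–16.

measures 9–16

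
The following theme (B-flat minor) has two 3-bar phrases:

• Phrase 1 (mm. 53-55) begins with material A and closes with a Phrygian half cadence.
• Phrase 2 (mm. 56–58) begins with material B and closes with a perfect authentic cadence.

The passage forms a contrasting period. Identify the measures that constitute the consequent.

The antecedent is the phrase ending with the weaker cadence (Phrygian half cadence, phrase 1) and the consequent the one ending more conclusively (perfect authentic cadence, phrase 2); the consequent is mm. 56–58.

measures 56–58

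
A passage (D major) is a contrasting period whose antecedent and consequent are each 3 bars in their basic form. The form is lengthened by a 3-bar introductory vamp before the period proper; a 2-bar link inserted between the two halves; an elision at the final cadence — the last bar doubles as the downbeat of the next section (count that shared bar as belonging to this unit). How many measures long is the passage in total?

Basic contrasting period: 3 + 3 = 6 bars.
6 (basic form) + 3 (introduction) + 2 (link) = 11.
The elision shares a bar with the next section but does not change this unit's count.

11 measures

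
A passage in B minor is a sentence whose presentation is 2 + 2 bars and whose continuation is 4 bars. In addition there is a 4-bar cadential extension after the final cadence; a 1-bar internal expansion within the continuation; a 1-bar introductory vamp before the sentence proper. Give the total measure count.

14 measures

Basic sentence: 2 + 2 + 4 = 8 bars.
8 (basic form) + 4 (cadential extension) + 1 (internal expansion) + 1 (introduction) = 14.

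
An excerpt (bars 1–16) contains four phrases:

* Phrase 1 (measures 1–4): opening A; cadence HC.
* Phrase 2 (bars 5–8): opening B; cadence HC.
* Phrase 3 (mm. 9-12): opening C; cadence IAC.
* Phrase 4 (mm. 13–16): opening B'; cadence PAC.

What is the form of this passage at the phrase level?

contrasting double period

Four phrases in two halves: the first half (bars 1–8) ends with a half cadence, the second (mm. 9-16) with a perfect authentic cadence — a large antecedent–consequent pair, i.e. a double period.
Phrase 3 begins with different material from phrase 1, making it contrasting.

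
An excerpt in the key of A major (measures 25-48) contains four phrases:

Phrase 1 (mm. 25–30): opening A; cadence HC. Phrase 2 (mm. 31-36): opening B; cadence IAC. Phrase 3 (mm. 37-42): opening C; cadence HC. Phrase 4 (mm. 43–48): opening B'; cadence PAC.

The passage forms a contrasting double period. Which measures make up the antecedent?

In a double period the first pair of phrases (ending imperfect authentic cadence) is the large antecedent and the second pair (ending perfect authentic cadence) is the large consequent; the antecedent is measures 25–36.

measures 25–36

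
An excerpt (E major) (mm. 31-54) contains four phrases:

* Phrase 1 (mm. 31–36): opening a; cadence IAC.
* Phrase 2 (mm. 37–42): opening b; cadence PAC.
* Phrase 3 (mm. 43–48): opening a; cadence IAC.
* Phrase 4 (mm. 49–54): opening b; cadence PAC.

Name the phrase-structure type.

The cadence pattern IAC–PAC–IAC–PAC is weak–strong twice, and phrases 3–4 restate phrases 1–2: a period heard twice, not a double period (which would end weakly at phrase 2).

repeated period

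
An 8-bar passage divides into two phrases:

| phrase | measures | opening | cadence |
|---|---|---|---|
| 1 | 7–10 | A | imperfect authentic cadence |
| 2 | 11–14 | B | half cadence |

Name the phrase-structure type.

phrase group

The second phrase closes with a half cadence, which is not stronger than the first phrase's imperfect authentic cadence; without a weak→strong cadential pair there is no antecedent–consequent relationship, so this is a phrase group rather than a period.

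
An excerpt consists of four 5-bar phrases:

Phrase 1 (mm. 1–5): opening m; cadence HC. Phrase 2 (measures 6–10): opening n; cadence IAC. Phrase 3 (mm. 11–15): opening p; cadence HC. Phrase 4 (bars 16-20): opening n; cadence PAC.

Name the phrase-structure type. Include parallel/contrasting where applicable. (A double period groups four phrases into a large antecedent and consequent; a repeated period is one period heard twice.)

contrasting double period

Four phrases in two halves: the first half (measures 1–10) ends with an imperfect authentic cadence, the second (measures 11–20) with a perfect authentic cadence — a large antecedent–consequent pair, i.e. a double period.
Phrase 3 begins with different material from phrase 1, making it contrasting.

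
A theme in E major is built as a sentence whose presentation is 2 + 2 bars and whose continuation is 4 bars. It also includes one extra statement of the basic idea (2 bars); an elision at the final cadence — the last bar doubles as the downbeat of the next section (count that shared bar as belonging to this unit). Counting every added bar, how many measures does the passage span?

Basic sentence: 2 + 2 + 4 = 8 bars.
8 (basic form) + 2 (extra statement) = 10.
The elision shares a bar with the next section but does not change this unit's count.

10 measures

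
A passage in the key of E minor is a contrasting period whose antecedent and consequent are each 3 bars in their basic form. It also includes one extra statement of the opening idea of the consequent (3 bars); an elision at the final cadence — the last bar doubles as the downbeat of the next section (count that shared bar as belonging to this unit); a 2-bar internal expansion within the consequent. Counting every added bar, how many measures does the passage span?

Basic contrasting period: 3 + 3 = 6 bars.
6 (basic form) + 3 (extra statement) + 2 (internal expansion) = 11.
The elision shares a bar with the next section but does not change this unit's count.

11 measures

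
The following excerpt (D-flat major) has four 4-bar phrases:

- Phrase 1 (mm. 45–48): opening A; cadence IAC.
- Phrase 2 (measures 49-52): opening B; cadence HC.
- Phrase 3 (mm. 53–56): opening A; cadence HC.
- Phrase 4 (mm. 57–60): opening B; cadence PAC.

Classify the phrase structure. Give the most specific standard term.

Four phrases in two halves: the first half (measures 45–52) ends with a half cadence, the second (mm. 53–60) with a perfect authentic cadence — a large antecedent–consequent pair, i.e. a double period.
Phrase 3 begins with the same material as phrase 1, making it parallel.

parallel double period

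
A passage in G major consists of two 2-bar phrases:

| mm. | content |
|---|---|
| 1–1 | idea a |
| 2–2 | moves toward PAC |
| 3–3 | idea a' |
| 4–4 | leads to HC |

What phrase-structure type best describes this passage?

phrase group

The second phrase closes with a half cadence, which is not stronger than the first phrase's perfect authentic cadence; without a weak→strong cadential pair there is no antecedent–consequent relationship, so this is a phrase group rather than a period.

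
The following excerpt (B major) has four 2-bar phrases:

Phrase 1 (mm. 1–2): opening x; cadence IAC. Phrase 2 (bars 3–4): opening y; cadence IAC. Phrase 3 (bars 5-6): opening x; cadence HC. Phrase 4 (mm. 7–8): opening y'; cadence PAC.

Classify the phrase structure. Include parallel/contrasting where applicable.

Four phrases in two halves: the first half (measures 1–4) ends with an imperfect authentic cadence, the second (mm. 5-8) with a perfect authentic cadence — a large antecedent–consequent pair, i.e. a double period.
Phrase 3 begins with the same material as phrase 1, making it parallel.

parallel double period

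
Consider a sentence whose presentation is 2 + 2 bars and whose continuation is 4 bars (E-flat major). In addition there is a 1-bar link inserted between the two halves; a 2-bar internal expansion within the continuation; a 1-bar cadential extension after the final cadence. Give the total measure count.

12 measures

Basic sentence: 2 + 2 + 4 = 8 bars.
8 (basic form) + 1 (link) + 2 (internal expansion) + 1 (cadential extension) = 12.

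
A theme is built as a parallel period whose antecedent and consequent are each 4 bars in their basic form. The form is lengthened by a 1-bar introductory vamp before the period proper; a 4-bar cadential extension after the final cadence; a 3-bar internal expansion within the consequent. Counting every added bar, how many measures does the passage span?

Basic parallel period: 4 + 4 = 8 bars.
8 (basic form) + 1 (introduction) + 4 (cadential extension) + 3 (internal expansion) = 16.

16 measures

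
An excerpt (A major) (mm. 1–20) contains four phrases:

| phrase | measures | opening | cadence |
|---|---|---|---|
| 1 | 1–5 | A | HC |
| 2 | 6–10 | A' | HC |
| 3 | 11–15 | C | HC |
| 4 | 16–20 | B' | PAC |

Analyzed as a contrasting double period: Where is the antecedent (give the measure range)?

In a double period the four phrases pair into a large antecedent (phrases 1–2, ending half cadence) and a large consequent (phrases 3–4, ending perfect authentic cadence). The antecedent spans mm. 1–10.

measures 1–10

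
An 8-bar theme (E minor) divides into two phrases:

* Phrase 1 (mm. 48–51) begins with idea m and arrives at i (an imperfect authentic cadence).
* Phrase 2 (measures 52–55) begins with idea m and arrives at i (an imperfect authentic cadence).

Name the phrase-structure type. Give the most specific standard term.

Both phrases have the same opening (m) and the same cadence (imperfect authentic cadence): the second is a restatement, not a consequent, so this is a repeated phrase rather than a period.

repeated phrase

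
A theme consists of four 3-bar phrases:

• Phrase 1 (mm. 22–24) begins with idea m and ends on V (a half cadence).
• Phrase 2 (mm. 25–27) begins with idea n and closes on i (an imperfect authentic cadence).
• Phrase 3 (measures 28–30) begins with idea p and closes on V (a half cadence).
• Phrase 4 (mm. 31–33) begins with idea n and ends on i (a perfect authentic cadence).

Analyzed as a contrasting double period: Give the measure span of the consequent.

In a double period the four phrases pair into a large antecedent (phrases 1–2, ending imperfect authentic cadence) and a large consequent (phrases 3–4, ending perfect authentic cadence). The consequent spans bars 28–33.

measures 28–33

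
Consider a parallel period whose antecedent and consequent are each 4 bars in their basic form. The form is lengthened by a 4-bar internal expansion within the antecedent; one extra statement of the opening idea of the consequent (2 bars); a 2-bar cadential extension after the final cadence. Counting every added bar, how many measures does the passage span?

16 measures

Basic parallel period: 4 + 4 = 8 bars.
8 (basic form) + 4 (internal expansion) + 2 (extra statement) + 2 (cadential extension) = 16.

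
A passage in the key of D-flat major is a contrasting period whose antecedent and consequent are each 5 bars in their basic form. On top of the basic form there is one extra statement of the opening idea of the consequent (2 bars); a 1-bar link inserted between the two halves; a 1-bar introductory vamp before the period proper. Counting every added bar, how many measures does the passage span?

14 measures

Basic contrasting period: 5 + 5 = 10 bars.
10 (basic form) + 2 (extra statement) + 1 (link) + 1 (introduction) = 14.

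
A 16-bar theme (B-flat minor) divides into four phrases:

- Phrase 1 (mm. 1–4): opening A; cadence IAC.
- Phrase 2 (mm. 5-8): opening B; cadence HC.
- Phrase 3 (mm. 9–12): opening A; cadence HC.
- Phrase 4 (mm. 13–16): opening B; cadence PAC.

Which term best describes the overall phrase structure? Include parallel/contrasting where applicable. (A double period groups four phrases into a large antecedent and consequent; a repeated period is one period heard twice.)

parallel double period

Four phrases in two halves: the first half (mm. 1–8) ends with a half cadence, the second (measures 9–16) with a perfect authentic cadence — a large antecedent–consequent pair, i.e. a double period.
Phrase 3 begins with the same material as phrase 1, making it parallel.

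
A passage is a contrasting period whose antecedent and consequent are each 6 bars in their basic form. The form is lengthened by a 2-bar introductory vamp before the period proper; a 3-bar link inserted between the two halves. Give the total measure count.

Basic contrasting period: 6 + 6 = 12 bars.
12 (basic form) + 2 (introduction) + 3 (link) = 17.

17 measures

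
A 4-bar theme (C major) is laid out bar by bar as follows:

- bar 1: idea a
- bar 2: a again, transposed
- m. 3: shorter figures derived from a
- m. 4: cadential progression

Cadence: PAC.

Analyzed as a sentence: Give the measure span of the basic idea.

The presentation of a sentence is the basic idea (bar 1) plus its repetition (measure 2); the basic idea is therefore bar 1.

measures 1–1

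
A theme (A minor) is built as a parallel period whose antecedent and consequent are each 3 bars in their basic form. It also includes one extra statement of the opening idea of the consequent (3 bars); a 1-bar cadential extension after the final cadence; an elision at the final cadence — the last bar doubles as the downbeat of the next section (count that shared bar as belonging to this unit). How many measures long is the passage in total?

10 measures

Basic parallel period: 3 + 3 = 6 bars.
6 (basic form) + 3 (extra statement) + 1 (cadential extension) = 10.
The elision shares a bar with the next section but does not change this unit's count.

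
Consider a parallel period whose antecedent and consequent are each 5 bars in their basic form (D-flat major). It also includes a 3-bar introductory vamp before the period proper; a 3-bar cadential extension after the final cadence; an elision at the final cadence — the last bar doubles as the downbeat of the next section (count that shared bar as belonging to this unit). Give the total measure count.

16 measures

Basic parallel period: 5 + 5 = 10 bars.
10 (basic form) + 3 (introduction) + 3 (cadential extension) = 16.
The elision shares a bar with the next section but does not change this unit's count.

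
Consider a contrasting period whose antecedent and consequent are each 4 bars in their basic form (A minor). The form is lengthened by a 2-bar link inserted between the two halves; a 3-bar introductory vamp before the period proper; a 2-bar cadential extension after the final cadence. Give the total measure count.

Basic contrasting period: 4 + 4 = 8 bars.
8 (basic form) + 2 (link) + 3 (introduction) + 2 (cadential extension) = 15.

15 measures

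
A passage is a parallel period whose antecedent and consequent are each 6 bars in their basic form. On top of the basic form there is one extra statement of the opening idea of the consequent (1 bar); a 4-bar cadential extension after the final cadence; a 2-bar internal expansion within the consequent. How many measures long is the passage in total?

19 measures

Basic parallel period: 6 + 6 = 12 bars.
12 (basic form) + 1 (extra statement) + 4 (cadential extension) + 2 (internal expansion) = 19.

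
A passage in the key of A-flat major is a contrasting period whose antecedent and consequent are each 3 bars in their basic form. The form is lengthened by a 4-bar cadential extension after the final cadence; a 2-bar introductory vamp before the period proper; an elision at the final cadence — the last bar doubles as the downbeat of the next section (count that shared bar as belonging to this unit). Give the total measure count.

12 measures

Basic contrasting period: 3 + 3 = 6 bars.
6 (basic form) + 4 (cadential extension) + 2 (introduction) = 12.
The elision shares a bar with the next section but does not change this unit's count.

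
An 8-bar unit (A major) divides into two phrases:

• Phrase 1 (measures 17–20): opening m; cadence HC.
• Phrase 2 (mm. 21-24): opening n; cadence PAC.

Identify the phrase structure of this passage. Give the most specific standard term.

Phrase 1 ends with a half cadence (weaker) and phrase 2 with a perfect authentic cadence (stronger): antecedent + consequent = a period.
The two phrases open with different material (m / n), so the period is contrasting.

contrasting period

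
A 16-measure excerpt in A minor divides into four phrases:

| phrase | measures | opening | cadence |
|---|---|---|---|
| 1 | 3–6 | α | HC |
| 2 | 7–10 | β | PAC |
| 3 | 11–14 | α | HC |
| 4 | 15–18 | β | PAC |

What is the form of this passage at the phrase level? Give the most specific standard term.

repeated period

The cadence pattern HC–PAC–HC–PAC is weak–strong twice, and phrases 3–4 restate phrases 1–2: a period heard twice, not a double period (which would end weakly at phrase 2).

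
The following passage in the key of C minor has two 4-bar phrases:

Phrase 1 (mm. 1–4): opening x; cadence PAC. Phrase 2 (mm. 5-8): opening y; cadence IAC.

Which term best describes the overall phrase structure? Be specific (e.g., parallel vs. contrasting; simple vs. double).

The second phrase closes with an imperfect authentic cadence, which is not stronger than the first phrase's perfect authentic cadence; without a weak→strong cadential pair there is no antecedent–consequent relationship, so this is a phrase group rather than a period.

phrase group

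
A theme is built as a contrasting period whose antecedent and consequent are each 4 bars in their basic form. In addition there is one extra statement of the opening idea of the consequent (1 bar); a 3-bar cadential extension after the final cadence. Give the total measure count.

12 measures

Basic contrasting period: 4 + 4 = 8 bars.
8 (basic form) + 1 (extra statement) + 3 (cadential extension) = 12.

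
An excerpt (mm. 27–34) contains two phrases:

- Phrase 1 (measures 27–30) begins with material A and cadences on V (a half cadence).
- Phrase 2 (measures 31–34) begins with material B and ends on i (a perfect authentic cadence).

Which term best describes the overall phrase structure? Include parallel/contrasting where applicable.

Phrase 1 ends with a half cadence (weaker) and phrase 2 with a perfect authentic cadence (stronger): antecedent + consequent = a period.
The two phrases open with different material (A / B), so the period is contrasting.

contrasting period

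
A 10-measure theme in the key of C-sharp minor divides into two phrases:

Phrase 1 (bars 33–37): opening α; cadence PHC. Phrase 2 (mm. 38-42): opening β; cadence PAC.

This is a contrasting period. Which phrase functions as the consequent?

The phrase ending with the weaker cadence (Phrygian half cadence) is the antecedent; the one ending more conclusively (perfect authentic cadence) is the consequent. The consequent is phrase 2.

phrase 2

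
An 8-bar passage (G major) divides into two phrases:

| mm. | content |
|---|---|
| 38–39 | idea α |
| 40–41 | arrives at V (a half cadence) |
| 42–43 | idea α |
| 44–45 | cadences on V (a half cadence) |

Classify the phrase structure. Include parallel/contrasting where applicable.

Both phrases have the same opening (α) and the same cadence (half cadence): the second is a restatement, not a consequent, so this is a repeated phrase rather than a period.

repeated phrase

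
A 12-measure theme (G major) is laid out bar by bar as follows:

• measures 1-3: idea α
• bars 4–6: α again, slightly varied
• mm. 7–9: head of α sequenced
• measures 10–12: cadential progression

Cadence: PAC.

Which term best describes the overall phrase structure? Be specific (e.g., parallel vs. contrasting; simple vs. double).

Basic idea (mm. 1–3) + its repetition (mm. 4–6) form the presentation; fragmentation and cadence (bars 7–12) form the continuation — the 12-bar whole is a sentence.

sentence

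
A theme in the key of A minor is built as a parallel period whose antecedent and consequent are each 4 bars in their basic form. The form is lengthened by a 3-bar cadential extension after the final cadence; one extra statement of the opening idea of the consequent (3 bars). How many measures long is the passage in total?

Basic parallel period: 4 + 4 = 8 bars.
8 (basic form) + 3 (cadential extension) + 3 (extra statement) = 14.

14 measures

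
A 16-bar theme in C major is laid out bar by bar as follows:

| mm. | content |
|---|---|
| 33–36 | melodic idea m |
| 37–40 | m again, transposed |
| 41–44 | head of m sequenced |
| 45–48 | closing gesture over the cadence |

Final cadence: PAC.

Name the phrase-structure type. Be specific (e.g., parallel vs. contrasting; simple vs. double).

Basic idea (measures 33–36) + its repetition (bars 37–40) form the presentation; fragmentation and cadence (bars 41-48) form the continuation — the 16-bar whole is a sentence.

sentence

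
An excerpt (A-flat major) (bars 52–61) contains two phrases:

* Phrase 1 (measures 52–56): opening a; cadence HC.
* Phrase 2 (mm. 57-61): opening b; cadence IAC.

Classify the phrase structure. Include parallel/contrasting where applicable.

Phrase 1 ends with a half cadence (weaker) and phrase 2 with an imperfect authentic cadence (stronger): antecedent + consequent = a period.
The two phrases open with different material (a / b), so the period is contrasting.

contrasting period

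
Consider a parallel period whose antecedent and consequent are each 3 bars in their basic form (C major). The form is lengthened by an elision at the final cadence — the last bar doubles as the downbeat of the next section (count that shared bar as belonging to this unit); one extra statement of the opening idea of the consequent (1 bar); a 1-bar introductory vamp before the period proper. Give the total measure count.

8 measures

Basic parallel period: 3 + 3 = 6 bars.
6 (basic form) + 1 (extra statement) + 1 (introduction) = 8.
The elision shares a bar with the next section but does not change this unit's count.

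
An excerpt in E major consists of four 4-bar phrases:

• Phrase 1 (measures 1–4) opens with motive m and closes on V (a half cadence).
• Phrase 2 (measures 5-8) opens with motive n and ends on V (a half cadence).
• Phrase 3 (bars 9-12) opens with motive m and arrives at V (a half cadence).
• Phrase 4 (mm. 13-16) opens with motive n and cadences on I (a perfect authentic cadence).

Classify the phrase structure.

parallel double period

Four phrases in two halves: the first half (measures 1–8) ends with a half cadence, the second (mm. 9–16) with a perfect authentic cadence — a large antecedent–consequent pair, i.e. a double period.
Phrase 3 begins with the same material as phrase 1, making it parallel.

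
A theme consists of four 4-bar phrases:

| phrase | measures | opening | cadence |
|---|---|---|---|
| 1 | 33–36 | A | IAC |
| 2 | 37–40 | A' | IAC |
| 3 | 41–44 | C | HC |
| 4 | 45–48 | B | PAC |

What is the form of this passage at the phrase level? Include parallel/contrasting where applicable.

contrasting double period

Four phrases in two halves: the first half (measures 33-40) ends with an imperfect authentic cadence, the second (bars 41–48) with a perfect authentic cadence — a large antecedent–consequent pair, i.e. a double period.
Phrase 3 begins with different material from phrase 1, making it contrasting.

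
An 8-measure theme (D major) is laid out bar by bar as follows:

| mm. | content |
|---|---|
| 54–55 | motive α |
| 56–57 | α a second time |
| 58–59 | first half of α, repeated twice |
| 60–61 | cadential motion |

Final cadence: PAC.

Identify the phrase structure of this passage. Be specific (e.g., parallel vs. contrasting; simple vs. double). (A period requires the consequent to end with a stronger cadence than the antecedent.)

Basic idea (bars 54–55) + its repetition (bars 56–57) form the presentation; fragmentation and cadence (bars 58–61) form the continuation — the 8-bar whole is a sentence.

sentence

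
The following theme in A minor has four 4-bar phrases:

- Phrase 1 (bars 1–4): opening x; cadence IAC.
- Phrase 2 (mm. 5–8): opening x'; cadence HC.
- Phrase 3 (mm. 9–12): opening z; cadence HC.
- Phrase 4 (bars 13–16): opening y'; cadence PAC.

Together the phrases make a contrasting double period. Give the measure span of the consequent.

measures 9–16

In a double period the first pair of phrases (ending half cadence) is the large antecedent and the second pair (ending perfect authentic cadence) is the large consequent; the consequent is measures 9–16.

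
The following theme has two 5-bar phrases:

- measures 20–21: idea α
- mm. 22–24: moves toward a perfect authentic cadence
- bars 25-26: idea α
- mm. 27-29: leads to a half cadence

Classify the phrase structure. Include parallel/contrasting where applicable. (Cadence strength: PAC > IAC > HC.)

The second phrase closes with a half cadence, which is not stronger than the first phrase's perfect authentic cadence; without a weak→strong cadential pair there is no antecedent–consequent relationship, so this is a phrase group rather than a period.

phrase group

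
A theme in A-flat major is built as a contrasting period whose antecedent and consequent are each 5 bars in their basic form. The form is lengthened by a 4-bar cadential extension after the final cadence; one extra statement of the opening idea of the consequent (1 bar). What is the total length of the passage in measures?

15 measures

Basic contrasting period: 5 + 5 = 10 bars.
10 (basic form) + 4 (cadential extension) + 1 (extra statement) = 15.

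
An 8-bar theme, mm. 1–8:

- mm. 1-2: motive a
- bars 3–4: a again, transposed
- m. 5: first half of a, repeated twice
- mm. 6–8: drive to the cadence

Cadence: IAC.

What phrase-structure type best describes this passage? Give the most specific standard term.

Basic idea (mm. 1–2) + its repetition (measures 3-4) form the presentation; fragmentation and cadence (mm. 5-8) form the continuation — the 8-bar whole is a sentence.

sentence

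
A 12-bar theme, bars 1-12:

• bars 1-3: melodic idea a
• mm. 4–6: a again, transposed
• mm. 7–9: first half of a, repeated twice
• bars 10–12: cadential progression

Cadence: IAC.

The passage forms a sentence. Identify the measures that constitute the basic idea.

measures 1–3

The presentation of a sentence is the basic idea (bars 1-3) plus its repetition (measures 4-6); the basic idea is therefore measures 1–3.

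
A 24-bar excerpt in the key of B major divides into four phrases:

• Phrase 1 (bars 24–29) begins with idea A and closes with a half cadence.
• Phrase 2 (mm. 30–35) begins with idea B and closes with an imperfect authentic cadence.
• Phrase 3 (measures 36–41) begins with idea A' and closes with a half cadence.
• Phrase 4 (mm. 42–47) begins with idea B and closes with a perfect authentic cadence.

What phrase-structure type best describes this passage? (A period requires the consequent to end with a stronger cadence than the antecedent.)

Four phrases in two halves: the first half (measures 24-35) ends with an imperfect authentic cadence, the second (mm. 36–47) with a perfect authentic cadence — a large antecedent–consequent pair, i.e. a double period.
Phrase 3 begins with the same material as phrase 1, making it parallel.

parallel double period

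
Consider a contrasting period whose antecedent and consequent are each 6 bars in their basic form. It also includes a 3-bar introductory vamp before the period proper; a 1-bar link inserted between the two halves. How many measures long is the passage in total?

Basic contrasting period: 6 + 6 = 12 bars.
12 (basic form) + 3 (introduction) + 1 (link) = 16.

16 measures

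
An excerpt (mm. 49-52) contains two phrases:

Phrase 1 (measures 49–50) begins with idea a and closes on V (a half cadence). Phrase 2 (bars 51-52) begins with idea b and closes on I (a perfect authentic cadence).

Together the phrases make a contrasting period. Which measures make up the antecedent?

measures 49–50

The phrase ending with the weaker cadence (half cadence) is the antecedent; the one ending more conclusively (perfect authentic cadence) is the consequent. The antecedent is measures 49–50.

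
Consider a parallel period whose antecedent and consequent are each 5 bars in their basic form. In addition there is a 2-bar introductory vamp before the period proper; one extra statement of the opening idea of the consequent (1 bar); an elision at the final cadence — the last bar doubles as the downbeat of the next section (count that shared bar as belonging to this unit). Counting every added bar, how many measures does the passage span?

Basic parallel period: 5 + 5 = 10 bars.
10 (basic form) + 2 (introduction) + 1 (extra statement) = 13.
The elision shares a bar with the next section but does not change this unit's count.

13 measures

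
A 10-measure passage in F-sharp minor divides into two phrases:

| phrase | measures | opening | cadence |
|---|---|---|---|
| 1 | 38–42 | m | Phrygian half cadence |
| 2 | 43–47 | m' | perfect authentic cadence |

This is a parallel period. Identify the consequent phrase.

The phrase ending with the weaker cadence (Phrygian half cadence) is the antecedent; the one ending more conclusively (perfect authentic cadence) is the consequent. The consequent is phrase 2.

phrase 2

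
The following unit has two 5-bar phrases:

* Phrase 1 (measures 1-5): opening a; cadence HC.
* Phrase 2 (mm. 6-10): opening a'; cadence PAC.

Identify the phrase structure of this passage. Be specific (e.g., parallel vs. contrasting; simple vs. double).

Phrase 1 ends with a half cadence (weaker) and phrase 2 with a perfect authentic cadence (stronger): antecedent + consequent = a period.
The two phrases open with the same material (a / a'), so the period is parallel.

parallel period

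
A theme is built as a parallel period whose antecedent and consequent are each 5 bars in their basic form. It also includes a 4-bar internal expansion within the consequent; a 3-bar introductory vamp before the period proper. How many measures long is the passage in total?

Basic parallel period: 5 + 5 = 10 bars.
10 (basic form) + 4 (internal expansion) + 3 (introduction) = 17.

17 measures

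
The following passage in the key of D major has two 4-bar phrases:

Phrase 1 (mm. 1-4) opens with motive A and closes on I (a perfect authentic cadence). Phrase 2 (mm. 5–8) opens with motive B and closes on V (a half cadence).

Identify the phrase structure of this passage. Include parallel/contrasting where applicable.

phrase group

The second phrase closes with a half cadence, which is not stronger than the first phrase's perfect authentic cadence; without a weak→strong cadential pair there is no antecedent–consequent relationship, so this is a phrase group rather than a period.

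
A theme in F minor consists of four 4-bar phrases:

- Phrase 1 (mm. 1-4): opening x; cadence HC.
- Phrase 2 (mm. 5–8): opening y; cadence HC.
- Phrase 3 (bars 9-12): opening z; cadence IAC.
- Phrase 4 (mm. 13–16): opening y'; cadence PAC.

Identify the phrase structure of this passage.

contrasting double period

Four phrases in two halves: the first half (mm. 1-8) ends with a half cadence, the second (bars 9-16) with a perfect authentic cadence — a large antecedent–consequent pair, i.e. a double period.
Phrase 3 begins with different material from phrase 1, making it contrasting.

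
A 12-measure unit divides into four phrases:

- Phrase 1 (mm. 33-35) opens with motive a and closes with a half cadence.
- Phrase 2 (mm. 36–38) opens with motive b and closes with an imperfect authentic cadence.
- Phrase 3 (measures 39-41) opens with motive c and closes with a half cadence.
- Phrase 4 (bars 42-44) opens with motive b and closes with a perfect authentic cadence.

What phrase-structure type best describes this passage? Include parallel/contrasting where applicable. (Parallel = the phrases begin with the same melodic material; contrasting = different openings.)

contrasting double period

Four phrases in two halves: the first half (measures 33-38) ends with an imperfect authentic cadence, the second (mm. 39–44) with a perfect authentic cadence — a large antecedent–consequent pair, i.e. a double period.
Phrase 3 begins with different material from phrase 1, making it contrasting.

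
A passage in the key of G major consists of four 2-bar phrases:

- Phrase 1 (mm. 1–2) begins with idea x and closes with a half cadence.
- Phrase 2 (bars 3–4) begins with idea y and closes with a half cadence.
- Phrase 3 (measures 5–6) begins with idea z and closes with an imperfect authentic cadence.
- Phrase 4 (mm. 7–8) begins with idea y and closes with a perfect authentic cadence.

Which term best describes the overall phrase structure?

Four phrases in two halves: the first half (measures 1-4) ends with a half cadence, the second (mm. 5–8) with a perfect authentic cadence — a large antecedent–consequent pair, i.e. a double period.
Phrase 3 begins with different material from phrase 1, making it contrasting.

contrasting double period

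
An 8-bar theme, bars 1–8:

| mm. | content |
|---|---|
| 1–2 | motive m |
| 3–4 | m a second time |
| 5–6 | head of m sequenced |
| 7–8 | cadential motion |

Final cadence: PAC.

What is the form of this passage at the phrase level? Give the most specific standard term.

sentence

Basic idea (mm. 1–2) + its repetition (bars 3–4) form the presentation; fragmentation and cadence (mm. 5–8) form the continuation — the 8-bar whole is a sentence.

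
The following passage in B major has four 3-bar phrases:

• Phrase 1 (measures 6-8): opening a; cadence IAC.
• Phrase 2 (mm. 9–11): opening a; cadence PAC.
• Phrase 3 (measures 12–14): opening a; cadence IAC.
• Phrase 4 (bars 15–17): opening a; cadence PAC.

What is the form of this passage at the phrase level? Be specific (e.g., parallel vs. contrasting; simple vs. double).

repeated period

The cadence pattern IAC–PAC–IAC–PAC is weak–strong twice, and phrases 3–4 restate phrases 1–2: a period heard twice, not a double period (which would end weakly at phrase 2).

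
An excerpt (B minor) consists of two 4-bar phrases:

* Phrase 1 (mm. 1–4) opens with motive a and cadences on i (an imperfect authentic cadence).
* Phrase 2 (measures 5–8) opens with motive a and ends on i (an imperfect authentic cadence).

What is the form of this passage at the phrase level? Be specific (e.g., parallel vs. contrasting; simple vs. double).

repeated phrase

Both phrases have the same opening (a) and the same cadence (imperfect authentic cadence): the second is a restatement, not a consequent, so this is a repeated phrase rather than a period.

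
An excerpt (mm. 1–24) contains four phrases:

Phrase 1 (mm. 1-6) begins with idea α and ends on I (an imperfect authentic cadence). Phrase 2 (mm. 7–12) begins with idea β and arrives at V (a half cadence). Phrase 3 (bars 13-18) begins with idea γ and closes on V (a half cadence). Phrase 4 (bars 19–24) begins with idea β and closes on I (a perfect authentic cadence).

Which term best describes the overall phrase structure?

contrasting double period

Four phrases in two halves: the first half (mm. 1-12) ends with a half cadence, the second (bars 13–24) with a perfect authentic cadence — a large antecedent–consequent pair, i.e. a double period.
Phrase 3 begins with different material from phrase 1, making it contrasting.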